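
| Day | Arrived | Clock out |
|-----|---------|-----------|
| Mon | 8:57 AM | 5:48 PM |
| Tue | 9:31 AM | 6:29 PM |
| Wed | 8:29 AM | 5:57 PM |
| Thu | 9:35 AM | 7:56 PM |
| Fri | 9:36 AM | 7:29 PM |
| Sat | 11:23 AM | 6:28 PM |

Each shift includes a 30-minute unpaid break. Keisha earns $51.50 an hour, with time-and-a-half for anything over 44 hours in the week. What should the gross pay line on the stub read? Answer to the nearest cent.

$2853.10

Mon: 8:57 AM–5:48 PM = 8 h 51 min; less 30 min break → 8 h 21 min
Tue: 9:31 AM–6:29 PM = 8 h 58 min; less 30 min break → 8 h 28 min
Wed: 8:29 AM–5:57 PM = 9 h 28 min; less 30 min break → 8 h 58 min
Thu: 9:35 AM–7:56 PM = 10 h 21 min; less 30 min break → 9 h 51 min
Fri: 9:36 AM–7:29 PM = 9 h 53 min; less 30 min break → 9 h 23 min
Sat: 11:23 AM–6:28 PM = 7 h 5 min; less 30 min break → 6 h 35 min
Total worked: 51 h 36 min = 3096 min.
Regular 44 h 0 min = 2640 min at $51.50/h; overtime 7 h 36 min = 456 min at $77.25/h.
Pay = (2640 × $51.50 + 456 × $77.25) ÷ 60 = $2853.10.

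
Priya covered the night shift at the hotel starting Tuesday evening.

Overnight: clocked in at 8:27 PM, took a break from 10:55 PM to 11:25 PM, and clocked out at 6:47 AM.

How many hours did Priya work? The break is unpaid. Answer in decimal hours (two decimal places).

9.83 hours

Overnight: 8:27 PM → midnight = 3 h 33 min; midnight → 6:47 AM = 6 h 47 min; span 10 h 20 min; less 30 min break → 9 h 50 min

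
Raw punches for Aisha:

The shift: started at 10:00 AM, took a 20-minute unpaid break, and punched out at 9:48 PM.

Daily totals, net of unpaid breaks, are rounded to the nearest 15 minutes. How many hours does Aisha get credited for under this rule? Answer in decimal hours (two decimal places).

The shift: 10:00 AM–9:48 PM = 11 h 48 min − 20 min = 11 h 28 min → rounds to 11 h 30 min

11.50 hours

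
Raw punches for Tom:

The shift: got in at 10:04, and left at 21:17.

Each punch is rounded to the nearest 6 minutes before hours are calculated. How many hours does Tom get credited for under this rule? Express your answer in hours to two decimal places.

The shift: in 10:04→10:06, out 21:17→21:18; 11 h 12 min

11.20 hours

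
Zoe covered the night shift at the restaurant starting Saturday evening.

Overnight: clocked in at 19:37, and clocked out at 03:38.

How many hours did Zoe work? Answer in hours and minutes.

Overnight: 19:37 → midnight = 4 h 23 min; midnight → 03:38 = 3 h 38 min; span 8 h 1 min

8 h 1 min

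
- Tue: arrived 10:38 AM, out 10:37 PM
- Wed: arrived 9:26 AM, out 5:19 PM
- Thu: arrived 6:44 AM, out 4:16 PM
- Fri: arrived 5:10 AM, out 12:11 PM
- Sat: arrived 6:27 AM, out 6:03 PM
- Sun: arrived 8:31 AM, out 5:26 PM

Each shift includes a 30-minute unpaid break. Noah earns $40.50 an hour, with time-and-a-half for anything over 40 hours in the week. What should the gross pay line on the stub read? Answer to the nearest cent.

Tue: 10:38 AM–10:37 PM = 11 h 59 min; less 30 min break → 11 h 29 min
Wed: 9:26 AM–5:19 PM = 7 h 53 min; less 30 min break → 7 h 23 min
Thu: 6:44 AM–4:16 PM = 9 h 32 min; less 30 min break → 9 h 2 min
Fri: 5:10 AM–12:11 PM = 7 h 1 min; less 30 min break → 6 h 31 min
Sat: 6:27 AM–6:03 PM = 11 h 36 min; less 30 min break → 11 h 6 min
Sun: 8:31 AM–5:26 PM = 8 h 55 min; less 30 min break → 8 h 25 min
Total worked: 53 h 56 min = 3236 min.
Regular 40 h 0 min = 2400 min at $40.50/h; overtime 13 h 56 min = 836 min at $60.75/h.
Pay = (2400 × $40.50 + 836 × $60.75) ÷ 60 = $2466.45.

$2466.45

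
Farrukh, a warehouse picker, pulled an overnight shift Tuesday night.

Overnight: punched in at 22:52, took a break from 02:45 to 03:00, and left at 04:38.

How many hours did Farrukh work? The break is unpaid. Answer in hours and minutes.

5 h 31 min

Overnight: 22:52 → midnight = 1 h 8 min; midnight → 04:38 = 4 h 38 min; span 5 h 46 min; less 15 min break → 5 h 31 min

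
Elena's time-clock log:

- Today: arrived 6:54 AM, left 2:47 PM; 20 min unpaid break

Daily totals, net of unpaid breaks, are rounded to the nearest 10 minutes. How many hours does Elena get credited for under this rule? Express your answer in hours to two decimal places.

Today: 6:54 AM–2:47 PM = 7 h 53 min − 20 min = 7 h 33 min → rounds to 7 h 30 min

7.50 hours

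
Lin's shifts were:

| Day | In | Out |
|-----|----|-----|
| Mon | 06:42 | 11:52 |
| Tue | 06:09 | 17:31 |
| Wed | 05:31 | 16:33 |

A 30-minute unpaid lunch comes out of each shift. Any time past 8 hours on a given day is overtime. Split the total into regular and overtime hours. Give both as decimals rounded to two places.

Regular 20.67 hours, overtime 5.40 hours

Mon: 06:42–11:52 = 5 h 10 min; less 30 min break → 4 h 40 min
Tue: 06:09–17:31 = 11 h 22 min; less 30 min break → 10 h 52 min
Wed: 05:31–16:33 = 11 h 2 min; less 30 min break → 10 h 32 min
Mon reg 4 h 40 min / OT 0 h 0 min; Tue reg 8 h 0 min / OT 2 h 52 min; Wed reg 8 h 0 min / OT 2 h 32 min.
Totals: regular 20 h 40 min, overtime 5 h 24 min.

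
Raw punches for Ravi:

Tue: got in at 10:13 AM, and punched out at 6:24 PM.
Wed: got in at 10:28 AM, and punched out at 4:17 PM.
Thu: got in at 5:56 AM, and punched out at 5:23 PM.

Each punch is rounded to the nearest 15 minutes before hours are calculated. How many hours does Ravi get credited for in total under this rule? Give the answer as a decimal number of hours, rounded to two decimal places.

Tue: in 10:13 AM→10:15 AM, out 6:24 PM→6:30 PM; 8 h 15 min
Wed: in 10:28 AM→10:30 AM, out 4:17 PM→4:15 PM; 5 h 45 min
Thu: in 5:56 AM→6:00 AM, out 5:23 PM→5:30 PM; 11 h 30 min
Total credited: 25 h 30 min.

25.50 hours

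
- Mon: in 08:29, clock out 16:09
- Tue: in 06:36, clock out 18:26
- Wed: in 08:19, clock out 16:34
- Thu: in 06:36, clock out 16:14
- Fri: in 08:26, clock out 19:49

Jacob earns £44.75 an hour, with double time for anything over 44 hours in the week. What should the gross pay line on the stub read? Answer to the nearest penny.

£2395.62

Mon: 08:29–16:09 = 7 h 40 min
Tue: 06:36–18:26 = 11 h 50 min
Wed: 08:19–16:34 = 8 h 15 min
Thu: 06:36–16:14 = 9 h 38 min
Fri: 08:26–19:49 = 11 h 23 min
Total worked: 48 h 46 min = 2926 min.
Regular 44 h 0 min = 2640 min at £44.75/h; overtime 4 h 46 min = 286 min at £89.50/h.
Pay = (2640 × £44.75 + 286 × £89.50) ÷ 60 = £2395.62.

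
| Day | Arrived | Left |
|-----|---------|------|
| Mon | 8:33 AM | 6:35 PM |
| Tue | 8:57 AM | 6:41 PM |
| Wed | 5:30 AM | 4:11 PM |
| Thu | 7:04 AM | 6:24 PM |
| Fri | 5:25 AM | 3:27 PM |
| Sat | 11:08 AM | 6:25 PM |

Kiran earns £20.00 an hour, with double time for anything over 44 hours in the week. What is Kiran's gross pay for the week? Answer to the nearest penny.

Mon: 8:33 AM–6:35 PM = 10 h 2 min
Tue: 8:57 AM–6:41 PM = 9 h 44 min
Wed: 5:30 AM–4:11 PM = 10 h 41 min
Thu: 7:04 AM–6:24 PM = 11 h 20 min
Fri: 5:25 AM–3:27 PM = 10 h 2 min
Sat: 11:08 AM–6:25 PM = 7 h 17 min
Total worked: 59 h 6 min = 3546 min.
Regular 44 h 0 min = 2640 min at £20.00/h; overtime 15 h 6 min = 906 min at £40.00/h.
Pay = (2640 × £20.00 + 906 × £40.00) ÷ 60 = £1484.00.

£1484.00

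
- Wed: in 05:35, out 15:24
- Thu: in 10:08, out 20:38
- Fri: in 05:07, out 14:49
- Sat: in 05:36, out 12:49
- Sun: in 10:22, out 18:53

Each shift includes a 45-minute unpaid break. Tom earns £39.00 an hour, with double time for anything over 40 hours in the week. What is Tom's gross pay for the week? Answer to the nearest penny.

Wed: 05:35–15:24 = 9 h 49 min; less 45 min break → 9 h 4 min
Thu: 10:08–20:38 = 10 h 30 min; less 45 min break → 9 h 45 min
Fri: 05:07–14:49 = 9 h 42 min; less 45 min break → 8 h 57 min
Sat: 05:36–12:49 = 7 h 13 min; less 45 min break → 6 h 28 min
Sun: 10:22–18:53 = 8 h 31 min; less 45 min break → 7 h 46 min
Total worked: 42 h 0 min = 2520 min.
Regular 40 h 0 min = 2400 min at £39.00/h; overtime 2 h 0 min = 120 min at £78.00/h.
Pay = (2400 × £39.00 + 120 × £78.00) ÷ 60 = £1716.00.

£1716.00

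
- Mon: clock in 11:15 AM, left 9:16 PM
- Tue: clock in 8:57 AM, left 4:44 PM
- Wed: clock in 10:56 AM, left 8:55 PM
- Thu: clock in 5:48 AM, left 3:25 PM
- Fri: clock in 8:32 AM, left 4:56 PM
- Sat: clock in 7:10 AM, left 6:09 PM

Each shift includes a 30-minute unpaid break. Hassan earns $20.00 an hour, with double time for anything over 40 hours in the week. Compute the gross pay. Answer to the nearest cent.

$1351.33

Mon: 11:15 AM–9:16 PM = 10 h 1 min; less 30 min break → 9 h 31 min
Tue: 8:57 AM–4:44 PM = 7 h 47 min; less 30 min break → 7 h 17 min
Wed: 10:56 AM–8:55 PM = 9 h 59 min; less 30 min break → 9 h 29 min
Thu: 5:48 AM–3:25 PM = 9 h 37 min; less 30 min break → 9 h 7 min
Fri: 8:32 AM–4:56 PM = 8 h 24 min; less 30 min break → 7 h 54 min
Sat: 7:10 AM–6:09 PM = 10 h 59 min; less 30 min break → 10 h 29 min
Total worked: 53 h 47 min = 3227 min.
Regular 40 h 0 min = 2400 min at $20.00/h; overtime 13 h 47 min = 827 min at $40.00/h.
Pay = (2400 × $20.00 + 827 × $40.00) ÷ 60 = $1351.33.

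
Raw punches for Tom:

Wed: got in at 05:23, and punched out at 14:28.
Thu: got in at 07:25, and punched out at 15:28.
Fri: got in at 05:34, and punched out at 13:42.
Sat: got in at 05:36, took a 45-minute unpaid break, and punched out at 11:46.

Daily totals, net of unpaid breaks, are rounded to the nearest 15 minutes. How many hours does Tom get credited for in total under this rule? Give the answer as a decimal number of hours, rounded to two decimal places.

Wed: 05:23–14:28 = 9 h 5 min → rounds to 9 h 0 min
Thu: 07:25–15:28 = 8 h 3 min → rounds to 8 h 0 min
Fri: 05:34–13:42 = 8 h 8 min → rounds to 8 h 15 min
Sat: 05:36–11:46 = 6 h 10 min − 45 min = 5 h 25 min → rounds to 5 h 30 min
Total credited: 30 h 45 min.

30.75 hours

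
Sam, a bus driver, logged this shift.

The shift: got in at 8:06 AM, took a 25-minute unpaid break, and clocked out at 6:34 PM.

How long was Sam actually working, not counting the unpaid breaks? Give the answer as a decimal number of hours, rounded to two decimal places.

10.05 hours

The shift: 8:06 AM–6:34 PM = 10 h 28 min; less 25 min break → 10 h 3 min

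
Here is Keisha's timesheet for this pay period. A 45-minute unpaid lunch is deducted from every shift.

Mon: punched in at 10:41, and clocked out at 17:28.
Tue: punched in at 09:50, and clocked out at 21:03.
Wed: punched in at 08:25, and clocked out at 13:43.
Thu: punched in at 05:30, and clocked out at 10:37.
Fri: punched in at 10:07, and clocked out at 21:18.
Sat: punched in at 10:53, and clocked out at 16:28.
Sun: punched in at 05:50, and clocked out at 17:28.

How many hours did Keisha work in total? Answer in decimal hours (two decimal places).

Mon: 10:41–17:28 = 6 h 47 min; less 45 min break → 6 h 2 min
Tue: 09:50–21:03 = 11 h 13 min; less 45 min break → 10 h 28 min
Wed: 08:25–13:43 = 5 h 18 min; less 45 min break → 4 h 33 min
Thu: 05:30–10:37 = 5 h 7 min; less 45 min break → 4 h 22 min
Fri: 10:07–21:18 = 11 h 11 min; less 45 min break → 10 h 26 min
Sat: 10:53–16:28 = 5 h 35 min; less 45 min break → 4 h 50 min
Sun: 05:50–17:28 = 11 h 38 min; less 45 min break → 10 h 53 min
Total: 6 h 2 min + 10 h 28 min + 4 h 33 min + 4 h 22 min + 10 h 26 min + 4 h 50 min + 10 h 53 min = 51 h 34 min.

51.57 hours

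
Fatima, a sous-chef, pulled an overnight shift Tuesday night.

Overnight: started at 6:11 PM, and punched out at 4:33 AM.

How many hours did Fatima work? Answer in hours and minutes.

10 h 22 min

Overnight: 6:11 PM → midnight = 5 h 49 min; midnight → 4:33 AM = 4 h 33 min; span 10 h 22 min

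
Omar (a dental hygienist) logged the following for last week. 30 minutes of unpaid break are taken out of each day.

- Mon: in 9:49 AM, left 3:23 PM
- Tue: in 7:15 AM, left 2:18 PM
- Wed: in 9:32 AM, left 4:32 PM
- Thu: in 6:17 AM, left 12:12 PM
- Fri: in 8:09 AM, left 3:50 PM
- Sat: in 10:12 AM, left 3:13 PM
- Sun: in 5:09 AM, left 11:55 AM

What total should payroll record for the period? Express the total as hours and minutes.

41 h 30 min

Mon: 9:49 AM–3:23 PM = 5 h 34 min; less 30 min break → 5 h 4 min
Tue: 7:15 AM–2:18 PM = 7 h 3 min; less 30 min break → 6 h 33 min
Wed: 9:32 AM–4:32 PM = 7 h 0 min; less 30 min break → 6 h 30 min
Thu: 6:17 AM–12:12 PM = 5 h 55 min; less 30 min break → 5 h 25 min
Fri: 8:09 AM–3:50 PM = 7 h 41 min; less 30 min break → 7 h 11 min
Sat: 10:12 AM–3:13 PM = 5 h 1 min; less 30 min break → 4 h 31 min
Sun: 5:09 AM–11:55 AM = 6 h 46 min; less 30 min break → 6 h 16 min
Total: 5 h 4 min + 6 h 33 min + 6 h 30 min + 5 h 25 min + 7 h 11 min + 4 h 31 min + 6 h 16 min = 41 h 30 min.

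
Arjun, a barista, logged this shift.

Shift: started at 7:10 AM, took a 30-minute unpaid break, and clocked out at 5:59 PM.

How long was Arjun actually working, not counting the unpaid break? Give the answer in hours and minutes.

10 h 19 min

Shift: 7:10 AM–5:59 PM = 10 h 49 min; less 30 min break → 10 h 19 min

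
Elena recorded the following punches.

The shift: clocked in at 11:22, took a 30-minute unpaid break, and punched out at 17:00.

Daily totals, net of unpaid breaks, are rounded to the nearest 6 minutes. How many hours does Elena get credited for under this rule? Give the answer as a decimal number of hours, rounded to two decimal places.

The shift: 11:22–17:00 = 5 h 38 min − 30 min = 5 h 8 min → rounds to 5 h 6 min

5.10 hours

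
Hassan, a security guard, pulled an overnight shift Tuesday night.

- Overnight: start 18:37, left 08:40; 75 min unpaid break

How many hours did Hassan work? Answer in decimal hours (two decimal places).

12.80 hours

Overnight: 18:37 → midnight = 5 h 23 min; midnight → 08:40 = 8 h 40 min; span 14 h 3 min; less 75 min break → 12 h 48 min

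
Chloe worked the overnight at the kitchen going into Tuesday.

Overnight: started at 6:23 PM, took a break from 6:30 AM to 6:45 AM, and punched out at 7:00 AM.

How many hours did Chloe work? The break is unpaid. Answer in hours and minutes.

12 h 22 min

Overnight: 6:23 PM → midnight = 5 h 37 min; midnight → 7:00 AM = 7 h 0 min; span 12 h 37 min; less 15 min break → 12 h 22 min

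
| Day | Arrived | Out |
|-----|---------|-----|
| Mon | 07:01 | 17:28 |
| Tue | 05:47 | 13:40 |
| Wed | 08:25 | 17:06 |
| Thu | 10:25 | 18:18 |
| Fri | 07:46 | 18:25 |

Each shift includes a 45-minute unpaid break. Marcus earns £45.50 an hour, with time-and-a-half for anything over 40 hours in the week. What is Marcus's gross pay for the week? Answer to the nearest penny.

£1942.85

Mon: 07:01–17:28 = 10 h 27 min; less 45 min break → 9 h 42 min
Tue: 05:47–13:40 = 7 h 53 min; less 45 min break → 7 h 8 min
Wed: 08:25–17:06 = 8 h 41 min; less 45 min break → 7 h 56 min
Thu: 10:25–18:18 = 7 h 53 min; less 45 min break → 7 h 8 min
Fri: 07:46–18:25 = 10 h 39 min; less 45 min break → 9 h 54 min
Total worked: 41 h 48 min = 2508 min.
Regular 40 h 0 min = 2400 min at £45.50/h; overtime 1 h 48 min = 108 min at £68.25/h.
Pay = (2400 × £45.50 + 108 × £68.25) ÷ 60 = £1942.85.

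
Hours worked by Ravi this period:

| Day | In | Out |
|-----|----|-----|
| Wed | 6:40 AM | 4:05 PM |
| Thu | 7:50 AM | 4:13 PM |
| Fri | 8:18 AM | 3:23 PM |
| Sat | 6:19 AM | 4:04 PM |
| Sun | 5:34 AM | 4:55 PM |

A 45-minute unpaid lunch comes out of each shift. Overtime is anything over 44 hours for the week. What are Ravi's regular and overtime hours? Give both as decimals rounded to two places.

Regular 42.23 hours, overtime 0.00 hours

Wed: 6:40 AM–4:05 PM = 9 h 25 min; less 45 min break → 8 h 40 min
Thu: 7:50 AM–4:13 PM = 8 h 23 min; less 45 min break → 7 h 38 min
Fri: 8:18 AM–3:23 PM = 7 h 5 min; less 45 min break → 6 h 20 min
Sat: 6:19 AM–4:04 PM = 9 h 45 min; less 45 min break → 9 h 0 min
Sun: 5:34 AM–4:55 PM = 11 h 21 min; less 45 min break → 10 h 36 min
Total worked: 42 h 14 min = 42.23 h.
Threshold 44 h → overtime 0 h 0 min, regular 42 h 14 min.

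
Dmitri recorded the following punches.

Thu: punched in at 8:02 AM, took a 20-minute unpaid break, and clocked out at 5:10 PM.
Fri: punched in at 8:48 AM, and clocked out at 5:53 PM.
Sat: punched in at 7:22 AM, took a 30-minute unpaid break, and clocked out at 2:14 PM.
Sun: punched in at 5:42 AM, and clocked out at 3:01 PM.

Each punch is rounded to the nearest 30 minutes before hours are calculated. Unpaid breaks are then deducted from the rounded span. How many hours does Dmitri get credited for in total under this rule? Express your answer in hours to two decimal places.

33.17 hours

Thu: in 8:02 AM→8:00 AM, out 5:10 PM→5:00 PM; 9 h 0 min − 20 min = 8 h 40 min
Fri: in 8:48 AM→9:00 AM, out 5:53 PM→6:00 PM; 9 h 0 min
Sat: in 7:22 AM→7:30 AM, out 2:14 PM→2:00 PM; 6 h 30 min − 30 min = 6 h 0 min
Sun: in 5:42 AM→5:30 AM, out 3:01 PM→3:00 PM; 9 h 30 min
Total credited: 33 h 10 min.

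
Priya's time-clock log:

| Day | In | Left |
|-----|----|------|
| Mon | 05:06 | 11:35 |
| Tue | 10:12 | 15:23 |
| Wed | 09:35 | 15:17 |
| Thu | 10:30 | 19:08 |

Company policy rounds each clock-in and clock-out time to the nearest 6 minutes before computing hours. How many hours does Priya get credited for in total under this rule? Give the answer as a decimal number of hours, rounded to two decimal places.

Mon: in 05:06→05:06, out 11:35→11:36; 6 h 30 min
Tue: in 10:12→10:12, out 15:23→15:24; 5 h 12 min
Wed: in 09:35→09:36, out 15:17→15:18; 5 h 42 min
Thu: in 10:30→10:30, out 19:08→19:06; 8 h 36 min
Total credited: 26 h 0 min.

26.00 hours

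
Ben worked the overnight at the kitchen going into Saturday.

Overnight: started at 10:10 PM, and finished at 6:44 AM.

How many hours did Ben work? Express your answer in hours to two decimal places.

Overnight: 10:10 PM → midnight = 1 h 50 min; midnight → 6:44 AM = 6 h 44 min; span 8 h 34 min

8.57 hours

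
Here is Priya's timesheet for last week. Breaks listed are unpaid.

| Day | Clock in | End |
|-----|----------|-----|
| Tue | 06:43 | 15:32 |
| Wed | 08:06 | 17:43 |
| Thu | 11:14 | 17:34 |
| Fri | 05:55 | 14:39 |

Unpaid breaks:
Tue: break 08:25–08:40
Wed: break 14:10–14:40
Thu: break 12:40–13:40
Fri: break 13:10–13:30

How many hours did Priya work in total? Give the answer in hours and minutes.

Tue: 06:43–15:32 = 8 h 49 min; less 15 min break → 8 h 34 min
Wed: 08:06–17:43 = 9 h 37 min; less 30 min break → 9 h 7 min
Thu: 11:14–17:34 = 6 h 20 min; less 60 min break → 5 h 20 min
Fri: 05:55–14:39 = 8 h 44 min; less 20 min break → 8 h 24 min
Total: 8 h 34 min + 9 h 7 min + 5 h 20 min + 8 h 24 min = 31 h 25 min.

31 h 25 min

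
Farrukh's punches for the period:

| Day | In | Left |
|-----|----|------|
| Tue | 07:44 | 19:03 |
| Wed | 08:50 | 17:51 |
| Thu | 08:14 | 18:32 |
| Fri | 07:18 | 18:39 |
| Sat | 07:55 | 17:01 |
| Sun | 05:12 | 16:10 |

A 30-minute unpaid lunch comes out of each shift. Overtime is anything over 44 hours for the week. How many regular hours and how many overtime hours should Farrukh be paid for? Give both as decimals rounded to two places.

Regular 44.00 hours, overtime 15.05 hours

Tue: 07:44–19:03 = 11 h 19 min; less 30 min break → 10 h 49 min
Wed: 08:50–17:51 = 9 h 1 min; less 30 min break → 8 h 31 min
Thu: 08:14–18:32 = 10 h 18 min; less 30 min break → 9 h 48 min
Fri: 07:18–18:39 = 11 h 21 min; less 30 min break → 10 h 51 min
Sat: 07:55–17:01 = 9 h 6 min; less 30 min break → 8 h 36 min
Sun: 05:12–16:10 = 10 h 58 min; less 30 min break → 10 h 28 min
Total worked: 59 h 3 min = 59.05 h.
Threshold 44 h → overtime 15 h 3 min, regular 44 h 0 min.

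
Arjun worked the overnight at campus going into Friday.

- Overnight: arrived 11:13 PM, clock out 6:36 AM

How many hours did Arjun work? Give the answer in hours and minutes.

Overnight: 11:13 PM → midnight = 0 h 47 min; midnight → 6:36 AM = 6 h 36 min; span 7 h 23 min

7 h 23 min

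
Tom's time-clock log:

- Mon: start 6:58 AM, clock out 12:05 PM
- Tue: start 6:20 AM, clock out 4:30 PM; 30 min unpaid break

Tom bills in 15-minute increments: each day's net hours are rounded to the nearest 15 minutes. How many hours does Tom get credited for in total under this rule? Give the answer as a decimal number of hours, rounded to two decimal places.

Mon: 6:58 AM–12:05 PM = 5 h 7 min → rounds to 5 h 0 min
Tue: 6:20 AM–4:30 PM = 10 h 10 min − 30 min = 9 h 40 min → rounds to 9 h 45 min
Total credited: 14 h 45 min.

14.75 hours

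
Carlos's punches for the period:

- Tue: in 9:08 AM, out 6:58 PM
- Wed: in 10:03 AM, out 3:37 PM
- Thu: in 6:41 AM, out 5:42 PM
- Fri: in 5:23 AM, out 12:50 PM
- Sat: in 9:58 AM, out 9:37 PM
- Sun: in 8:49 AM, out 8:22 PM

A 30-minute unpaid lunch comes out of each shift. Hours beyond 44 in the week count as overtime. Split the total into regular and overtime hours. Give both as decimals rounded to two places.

Tue: 9:08 AM–6:58 PM = 9 h 50 min; less 30 min break → 9 h 20 min
Wed: 10:03 AM–3:37 PM = 5 h 34 min; less 30 min break → 5 h 4 min
Thu: 6:41 AM–5:42 PM = 11 h 1 min; less 30 min break → 10 h 31 min
Fri: 5:23 AM–12:50 PM = 7 h 27 min; less 30 min break → 6 h 57 min
Sat: 9:58 AM–9:37 PM = 11 h 39 min; less 30 min break → 11 h 9 min
Sun: 8:49 AM–8:22 PM = 11 h 33 min; less 30 min break → 11 h 3 min
Total worked: 54 h 4 min = 54.07 h.
Threshold 44 h → overtime 10 h 4 min, regular 44 h 0 min.

Regular 44.00 hours, overtime 10.07 hours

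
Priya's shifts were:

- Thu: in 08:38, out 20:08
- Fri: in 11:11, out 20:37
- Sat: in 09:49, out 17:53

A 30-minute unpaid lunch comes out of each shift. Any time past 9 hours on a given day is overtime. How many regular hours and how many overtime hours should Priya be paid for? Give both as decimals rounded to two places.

Thu: 08:38–20:08 = 11 h 30 min; less 30 min break → 11 h 0 min
Fri: 11:11–20:37 = 9 h 26 min; less 30 min break → 8 h 56 min
Sat: 09:49–17:53 = 8 h 4 min; less 30 min break → 7 h 34 min
Thu reg 9 h 0 min / OT 2 h 0 min; Fri reg 8 h 56 min / OT 0 h 0 min; Sat reg 7 h 34 min / OT 0 h 0 min.
Totals: regular 25 h 30 min, overtime 2 h 0 min.

Regular 25.50 hours, overtime 2.00 hours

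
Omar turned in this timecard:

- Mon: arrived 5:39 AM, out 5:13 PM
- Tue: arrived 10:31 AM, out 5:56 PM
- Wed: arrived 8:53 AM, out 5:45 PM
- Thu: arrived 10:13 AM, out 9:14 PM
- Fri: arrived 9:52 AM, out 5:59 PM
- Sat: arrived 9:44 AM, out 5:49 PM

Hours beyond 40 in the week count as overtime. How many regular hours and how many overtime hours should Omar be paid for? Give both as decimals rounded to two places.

Regular 40.00 hours, overtime 15.07 hours

Mon: 5:39 AM–5:13 PM = 11 h 34 min
Tue: 10:31 AM–5:56 PM = 7 h 25 min
Wed: 8:53 AM–5:45 PM = 8 h 52 min
Thu: 10:13 AM–9:14 PM = 11 h 1 min
Fri: 9:52 AM–5:59 PM = 8 h 7 min
Sat: 9:44 AM–5:49 PM = 8 h 5 min
Total worked: 55 h 4 min = 55.07 h.
Threshold 40 h → overtime 15 h 4 min, regular 40 h 0 min.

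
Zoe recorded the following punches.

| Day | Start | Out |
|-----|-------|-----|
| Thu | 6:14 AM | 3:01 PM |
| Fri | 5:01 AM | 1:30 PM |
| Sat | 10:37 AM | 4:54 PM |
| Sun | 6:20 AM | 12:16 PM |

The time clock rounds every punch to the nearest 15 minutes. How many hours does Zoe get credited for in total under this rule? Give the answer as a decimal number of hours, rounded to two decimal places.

29.75 hours

Thu: in 6:14 AM→6:15 AM, out 3:01 PM→3:00 PM; 8 h 45 min
Fri: in 5:01 AM→5:00 AM, out 1:30 PM→1:30 PM; 8 h 30 min
Sat: in 10:37 AM→10:30 AM, out 4:54 PM→5:00 PM; 6 h 30 min
Sun: in 6:20 AM→6:15 AM, out 12:16 PM→12:15 PM; 6 h 0 min
Total credited: 29 h 45 min.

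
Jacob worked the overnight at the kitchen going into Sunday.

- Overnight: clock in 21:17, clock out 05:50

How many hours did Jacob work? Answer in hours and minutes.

Overnight: 21:17 → midnight = 2 h 43 min; midnight → 05:50 = 5 h 50 min; span 8 h 33 min

8 h 33 min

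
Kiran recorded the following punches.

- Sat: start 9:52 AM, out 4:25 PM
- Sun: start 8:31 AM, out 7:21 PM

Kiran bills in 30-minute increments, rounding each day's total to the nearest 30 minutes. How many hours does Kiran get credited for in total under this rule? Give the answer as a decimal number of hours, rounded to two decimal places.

17.50 hours

Sat: 9:52 AM–4:25 PM = 6 h 33 min → rounds to 6 h 30 min
Sun: 8:31 AM–7:21 PM = 10 h 50 min → rounds to 11 h 0 min
Total credited: 17 h 30 min.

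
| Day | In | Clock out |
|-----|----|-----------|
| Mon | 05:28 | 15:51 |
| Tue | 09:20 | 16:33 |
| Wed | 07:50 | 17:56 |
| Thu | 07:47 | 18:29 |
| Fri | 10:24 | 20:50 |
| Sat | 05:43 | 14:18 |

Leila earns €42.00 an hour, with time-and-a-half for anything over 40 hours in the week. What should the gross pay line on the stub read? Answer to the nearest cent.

Mon: 05:28–15:51 = 10 h 23 min
Tue: 09:20–16:33 = 7 h 13 min
Wed: 07:50–17:56 = 10 h 6 min
Thu: 07:47–18:29 = 10 h 42 min
Fri: 10:24–20:50 = 10 h 26 min
Sat: 05:43–14:18 = 8 h 35 min
Total worked: 57 h 25 min = 3445 min.
Regular 40 h 0 min = 2400 min at €42.00/h; overtime 17 h 25 min = 1045 min at €63.00/h.
Pay = (2400 × €42.00 + 1045 × €63.00) ÷ 60 = €2777.25.

€2777.25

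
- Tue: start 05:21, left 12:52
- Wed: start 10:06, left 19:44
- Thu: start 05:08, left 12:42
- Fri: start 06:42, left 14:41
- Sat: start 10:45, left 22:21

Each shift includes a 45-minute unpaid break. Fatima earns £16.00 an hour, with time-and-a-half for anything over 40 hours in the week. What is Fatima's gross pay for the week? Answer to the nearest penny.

£653.20

Tue: 05:21–12:52 = 7 h 31 min; less 45 min break → 6 h 46 min
Wed: 10:06–19:44 = 9 h 38 min; less 45 min break → 8 h 53 min
Thu: 05:08–12:42 = 7 h 34 min; less 45 min break → 6 h 49 min
Fri: 06:42–14:41 = 7 h 59 min; less 45 min break → 7 h 14 min
Sat: 10:45–22:21 = 11 h 36 min; less 45 min break → 10 h 51 min
Total worked: 40 h 33 min = 2433 min.
Regular 40 h 0 min = 2400 min at £16.00/h; overtime 0 h 33 min = 33 min at £24.00/h.
Pay = (2400 × £16.00 + 33 × £24.00) ÷ 60 = £653.20.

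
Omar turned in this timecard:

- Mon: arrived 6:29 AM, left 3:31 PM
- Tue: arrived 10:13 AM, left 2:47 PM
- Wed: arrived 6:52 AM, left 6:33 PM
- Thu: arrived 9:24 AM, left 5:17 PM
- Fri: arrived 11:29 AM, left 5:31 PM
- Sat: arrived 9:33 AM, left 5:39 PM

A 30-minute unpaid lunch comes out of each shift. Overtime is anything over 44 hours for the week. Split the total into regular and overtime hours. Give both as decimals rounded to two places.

Mon: 6:29 AM–3:31 PM = 9 h 2 min; less 30 min break → 8 h 32 min
Tue: 10:13 AM–2:47 PM = 4 h 34 min; less 30 min break → 4 h 4 min
Wed: 6:52 AM–6:33 PM = 11 h 41 min; less 30 min break → 11 h 11 min
Thu: 9:24 AM–5:17 PM = 7 h 53 min; less 30 min break → 7 h 23 min
Fri: 11:29 AM–5:31 PM = 6 h 2 min; less 30 min break → 5 h 32 min
Sat: 9:33 AM–5:39 PM = 8 h 6 min; less 30 min break → 7 h 36 min
Total worked: 44 h 18 min = 44.30 h.
Threshold 44 h → overtime 0 h 18 min, regular 44 h 0 min.

Regular 44.00 hours, overtime 0.30 hours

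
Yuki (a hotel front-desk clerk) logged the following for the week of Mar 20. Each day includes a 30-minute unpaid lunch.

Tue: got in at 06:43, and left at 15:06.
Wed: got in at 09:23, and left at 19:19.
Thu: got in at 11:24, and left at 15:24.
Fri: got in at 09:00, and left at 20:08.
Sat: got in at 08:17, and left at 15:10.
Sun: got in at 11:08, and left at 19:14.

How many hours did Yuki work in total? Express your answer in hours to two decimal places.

45.43 hours

Tue: 06:43–15:06 = 8 h 23 min; less 30 min break → 7 h 53 min
Wed: 09:23–19:19 = 9 h 56 min; less 30 min break → 9 h 26 min
Thu: 11:24–15:24 = 4 h 0 min; less 30 min break → 3 h 30 min
Fri: 09:00–20:08 = 11 h 8 min; less 30 min break → 10 h 38 min
Sat: 08:17–15:10 = 6 h 53 min; less 30 min break → 6 h 23 min
Sun: 11:08–19:14 = 8 h 6 min; less 30 min break → 7 h 36 min
Total: 7 h 53 min + 9 h 26 min + 3 h 30 min + 10 h 38 min + 6 h 23 min + 7 h 36 min = 45 h 26 min.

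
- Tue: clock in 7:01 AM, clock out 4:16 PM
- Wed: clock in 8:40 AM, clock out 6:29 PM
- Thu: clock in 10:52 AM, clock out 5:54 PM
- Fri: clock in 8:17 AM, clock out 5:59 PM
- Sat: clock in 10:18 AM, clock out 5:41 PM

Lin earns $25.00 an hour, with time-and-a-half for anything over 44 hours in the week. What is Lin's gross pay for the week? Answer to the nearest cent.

Tue: 7:01 AM–4:16 PM = 9 h 15 min
Wed: 8:40 AM–6:29 PM = 9 h 49 min
Thu: 10:52 AM–5:54 PM = 7 h 2 min
Fri: 8:17 AM–5:59 PM = 9 h 42 min
Sat: 10:18 AM–5:41 PM = 7 h 23 min
Total worked: 43 h 11 min = 2591 min.
Regular 43 h 11 min = 2591 min at $25.00/h; overtime 0 h 0 min = 0 min at $37.50/h.
Pay = (2591 × $25.00 + 0 × $37.50) ÷ 60 = $1079.58.

$1079.58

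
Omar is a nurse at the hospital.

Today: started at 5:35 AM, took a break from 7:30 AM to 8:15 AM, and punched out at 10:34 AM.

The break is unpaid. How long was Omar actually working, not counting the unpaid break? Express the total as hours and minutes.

4 h 14 min

Today: 5:35 AM–10:34 AM = 4 h 59 min; less 45 min break → 4 h 14 min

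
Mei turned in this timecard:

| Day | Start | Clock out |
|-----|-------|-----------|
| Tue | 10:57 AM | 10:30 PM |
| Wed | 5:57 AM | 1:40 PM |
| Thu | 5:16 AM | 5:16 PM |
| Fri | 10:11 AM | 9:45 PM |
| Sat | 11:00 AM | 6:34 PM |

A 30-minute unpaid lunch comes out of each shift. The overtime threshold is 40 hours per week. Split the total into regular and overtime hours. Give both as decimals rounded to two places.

Tue: 10:57 AM–10:30 PM = 11 h 33 min; less 30 min break → 11 h 3 min
Wed: 5:57 AM–1:40 PM = 7 h 43 min; less 30 min break → 7 h 13 min
Thu: 5:16 AM–5:16 PM = 12 h 0 min; less 30 min break → 11 h 30 min
Fri: 10:11 AM–9:45 PM = 11 h 34 min; less 30 min break → 11 h 4 min
Sat: 11:00 AM–6:34 PM = 7 h 34 min; less 30 min break → 7 h 4 min
Total worked: 47 h 54 min = 47.90 h.
Threshold 40 h → overtime 7 h 54 min, regular 40 h 0 min.

Regular 40.00 hours, overtime 7.90 hours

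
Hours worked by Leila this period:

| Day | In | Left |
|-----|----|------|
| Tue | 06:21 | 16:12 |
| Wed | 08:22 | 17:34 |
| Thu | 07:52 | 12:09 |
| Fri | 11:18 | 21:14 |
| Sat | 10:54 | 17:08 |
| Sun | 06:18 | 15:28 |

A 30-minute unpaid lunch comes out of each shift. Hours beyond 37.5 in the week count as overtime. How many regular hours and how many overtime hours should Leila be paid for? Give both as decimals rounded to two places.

Tue: 06:21–16:12 = 9 h 51 min; less 30 min break → 9 h 21 min
Wed: 08:22–17:34 = 9 h 12 min; less 30 min break → 8 h 42 min
Thu: 07:52–12:09 = 4 h 17 min; less 30 min break → 3 h 47 min
Fri: 11:18–21:14 = 9 h 56 min; less 30 min break → 9 h 26 min
Sat: 10:54–17:08 = 6 h 14 min; less 30 min break → 5 h 44 min
Sun: 06:18–15:28 = 9 h 10 min; less 30 min break → 8 h 40 min
Total worked: 45 h 40 min = 45.67 h.
Threshold 37.5 h → overtime 8 h 10 min, regular 37 h 30 min.

Regular 37.50 hours, overtime 8.17 hours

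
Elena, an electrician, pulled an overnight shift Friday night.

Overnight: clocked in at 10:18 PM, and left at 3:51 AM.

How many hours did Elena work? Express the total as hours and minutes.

5 h 33 min

Overnight: 10:18 PM → midnight = 1 h 42 min; midnight → 3:51 AM = 3 h 51 min; span 5 h 33 min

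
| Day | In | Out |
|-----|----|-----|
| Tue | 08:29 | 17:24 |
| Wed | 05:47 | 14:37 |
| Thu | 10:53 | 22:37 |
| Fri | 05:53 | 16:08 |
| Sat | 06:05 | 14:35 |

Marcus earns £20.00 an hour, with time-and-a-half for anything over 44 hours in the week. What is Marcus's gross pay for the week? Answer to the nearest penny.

Tue: 08:29–17:24 = 8 h 55 min
Wed: 05:47–14:37 = 8 h 50 min
Thu: 10:53–22:37 = 11 h 44 min
Fri: 05:53–16:08 = 10 h 15 min
Sat: 06:05–14:35 = 8 h 30 min
Total worked: 48 h 14 min = 2894 min.
Regular 44 h 0 min = 2640 min at £20.00/h; overtime 4 h 14 min = 254 min at £30.00/h.
Pay = (2640 × £20.00 + 254 × £30.00) ÷ 60 = £1007.00.

£1007.00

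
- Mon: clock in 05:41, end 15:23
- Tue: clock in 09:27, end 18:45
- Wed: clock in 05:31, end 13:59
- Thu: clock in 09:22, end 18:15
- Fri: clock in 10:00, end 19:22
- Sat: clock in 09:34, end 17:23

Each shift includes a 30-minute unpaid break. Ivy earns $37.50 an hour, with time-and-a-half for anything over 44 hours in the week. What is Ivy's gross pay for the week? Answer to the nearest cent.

$2017.50

Mon: 05:41–15:23 = 9 h 42 min; less 30 min break → 9 h 12 min
Tue: 09:27–18:45 = 9 h 18 min; less 30 min break → 8 h 48 min
Wed: 05:31–13:59 = 8 h 28 min; less 30 min break → 7 h 58 min
Thu: 09:22–18:15 = 8 h 53 min; less 30 min break → 8 h 23 min
Fri: 10:00–19:22 = 9 h 22 min; less 30 min break → 8 h 52 min
Sat: 09:34–17:23 = 7 h 49 min; less 30 min break → 7 h 19 min
Total worked: 50 h 32 min = 3032 min.
Regular 44 h 0 min = 2640 min at $37.50/h; overtime 6 h 32 min = 392 min at $56.25/h.
Pay = (2640 × $37.50 + 392 × $56.25) ÷ 60 = $2017.50.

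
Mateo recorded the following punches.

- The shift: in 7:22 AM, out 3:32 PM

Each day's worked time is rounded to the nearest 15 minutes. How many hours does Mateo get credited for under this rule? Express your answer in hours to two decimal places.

The shift: 7:22 AM–3:32 PM = 8 h 10 min → rounds to 8 h 15 min

8.25 hours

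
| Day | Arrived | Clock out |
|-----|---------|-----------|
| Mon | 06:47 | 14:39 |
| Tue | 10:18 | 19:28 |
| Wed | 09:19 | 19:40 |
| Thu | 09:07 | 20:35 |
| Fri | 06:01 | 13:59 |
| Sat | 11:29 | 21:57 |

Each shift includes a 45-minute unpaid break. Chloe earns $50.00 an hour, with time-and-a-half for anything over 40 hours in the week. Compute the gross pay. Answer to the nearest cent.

$2958.75

Mon: 06:47–14:39 = 7 h 52 min; less 45 min break → 7 h 7 min
Tue: 10:18–19:28 = 9 h 10 min; less 45 min break → 8 h 25 min
Wed: 09:19–19:40 = 10 h 21 min; less 45 min break → 9 h 36 min
Thu: 09:07–20:35 = 11 h 28 min; less 45 min break → 10 h 43 min
Fri: 06:01–13:59 = 7 h 58 min; less 45 min break → 7 h 13 min
Sat: 11:29–21:57 = 10 h 28 min; less 45 min break → 9 h 43 min
Total worked: 52 h 47 min = 3167 min.
Regular 40 h 0 min = 2400 min at $50.00/h; overtime 12 h 47 min = 767 min at $75.00/h.
Pay = (2400 × $50.00 + 767 × $75.00) ÷ 60 = $2958.75.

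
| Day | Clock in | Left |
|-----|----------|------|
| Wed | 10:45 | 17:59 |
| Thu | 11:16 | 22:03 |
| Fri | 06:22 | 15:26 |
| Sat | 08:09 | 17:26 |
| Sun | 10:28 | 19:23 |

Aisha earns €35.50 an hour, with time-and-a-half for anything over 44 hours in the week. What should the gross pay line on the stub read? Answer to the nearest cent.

€1630.34

Wed: 10:45–17:59 = 7 h 14 min
Thu: 11:16–22:03 = 10 h 47 min
Fri: 06:22–15:26 = 9 h 4 min
Sat: 08:09–17:26 = 9 h 17 min
Sun: 10:28–19:23 = 8 h 55 min
Total worked: 45 h 17 min = 2717 min.
Regular 44 h 0 min = 2640 min at €35.50/h; overtime 1 h 17 min = 77 min at €53.25/h.
Pay = (2640 × €35.50 + 77 × €53.25) ÷ 60 = €1630.34.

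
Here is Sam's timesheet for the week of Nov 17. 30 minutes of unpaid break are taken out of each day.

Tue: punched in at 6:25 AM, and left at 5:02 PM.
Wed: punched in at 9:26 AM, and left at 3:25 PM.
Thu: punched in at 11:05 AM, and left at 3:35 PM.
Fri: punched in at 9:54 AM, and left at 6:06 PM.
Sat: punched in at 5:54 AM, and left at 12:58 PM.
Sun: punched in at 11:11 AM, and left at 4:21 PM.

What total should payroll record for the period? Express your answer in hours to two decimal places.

Tue: 6:25 AM–5:02 PM = 10 h 37 min; less 30 min break → 10 h 7 min
Wed: 9:26 AM–3:25 PM = 5 h 59 min; less 30 min break → 5 h 29 min
Thu: 11:05 AM–3:35 PM = 4 h 30 min; less 30 min break → 4 h 0 min
Fri: 9:54 AM–6:06 PM = 8 h 12 min; less 30 min break → 7 h 42 min
Sat: 5:54 AM–12:58 PM = 7 h 4 min; less 30 min break → 6 h 34 min
Sun: 11:11 AM–4:21 PM = 5 h 10 min; less 30 min break → 4 h 40 min
Total: 10 h 7 min + 5 h 29 min + 4 h 0 min + 7 h 42 min + 6 h 34 min + 4 h 40 min = 38 h 32 min.

38.53 hours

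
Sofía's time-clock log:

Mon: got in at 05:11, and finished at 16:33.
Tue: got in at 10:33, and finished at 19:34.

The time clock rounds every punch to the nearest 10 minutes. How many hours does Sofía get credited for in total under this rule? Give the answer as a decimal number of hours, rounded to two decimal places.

Mon: in 05:11→05:10, out 16:33→16:30; 11 h 20 min
Tue: in 10:33→10:30, out 19:34→19:30; 9 h 0 min
Total credited: 20 h 20 min.

20.33 hours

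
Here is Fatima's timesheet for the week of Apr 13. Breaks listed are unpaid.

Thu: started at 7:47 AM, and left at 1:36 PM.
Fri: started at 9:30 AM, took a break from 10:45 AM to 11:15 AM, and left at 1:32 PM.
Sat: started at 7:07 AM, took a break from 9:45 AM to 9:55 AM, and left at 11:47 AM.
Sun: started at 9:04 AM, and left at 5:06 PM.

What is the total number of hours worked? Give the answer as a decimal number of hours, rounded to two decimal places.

Thu: 7:47 AM–1:36 PM = 5 h 49 min
Fri: 9:30 AM–1:32 PM = 4 h 2 min; less 30 min break → 3 h 32 min
Sat: 7:07 AM–11:47 AM = 4 h 40 min; less 10 min break → 4 h 30 min
Sun: 9:04 AM–5:06 PM = 8 h 2 min
Total: 5 h 49 min + 3 h 32 min + 4 h 30 min + 8 h 2 min = 21 h 53 min.

21.88 hours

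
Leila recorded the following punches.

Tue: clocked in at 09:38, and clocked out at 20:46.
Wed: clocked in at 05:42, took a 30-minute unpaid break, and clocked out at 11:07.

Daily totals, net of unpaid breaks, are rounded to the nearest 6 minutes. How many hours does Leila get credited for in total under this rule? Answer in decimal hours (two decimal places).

16.00 hours

Tue: 09:38–20:46 = 11 h 8 min → rounds to 11 h 6 min
Wed: 05:42–11:07 = 5 h 25 min − 30 min = 4 h 55 min → rounds to 4 h 54 min
Total credited: 16 h 0 min.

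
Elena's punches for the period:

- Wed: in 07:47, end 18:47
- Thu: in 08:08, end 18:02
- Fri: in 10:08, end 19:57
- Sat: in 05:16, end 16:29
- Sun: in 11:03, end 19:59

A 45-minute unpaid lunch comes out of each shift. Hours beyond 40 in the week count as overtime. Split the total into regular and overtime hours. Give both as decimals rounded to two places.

Regular 40.00 hours, overtime 7.12 hours

Wed: 07:47–18:47 = 11 h 0 min; less 45 min break → 10 h 15 min
Thu: 08:08–18:02 = 9 h 54 min; less 45 min break → 9 h 9 min
Fri: 10:08–19:57 = 9 h 49 min; less 45 min break → 9 h 4 min
Sat: 05:16–16:29 = 11 h 13 min; less 45 min break → 10 h 28 min
Sun: 11:03–19:59 = 8 h 56 min; less 45 min break → 8 h 11 min
Total worked: 47 h 7 min = 47.12 h.
Threshold 40 h → overtime 7 h 7 min, regular 40 h 0 min.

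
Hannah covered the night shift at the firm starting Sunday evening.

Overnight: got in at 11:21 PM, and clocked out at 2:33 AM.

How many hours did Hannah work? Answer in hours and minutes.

3 h 12 min

Overnight: 11:21 PM → midnight = 0 h 39 min; midnight → 2:33 AM = 2 h 33 min; span 3 h 12 min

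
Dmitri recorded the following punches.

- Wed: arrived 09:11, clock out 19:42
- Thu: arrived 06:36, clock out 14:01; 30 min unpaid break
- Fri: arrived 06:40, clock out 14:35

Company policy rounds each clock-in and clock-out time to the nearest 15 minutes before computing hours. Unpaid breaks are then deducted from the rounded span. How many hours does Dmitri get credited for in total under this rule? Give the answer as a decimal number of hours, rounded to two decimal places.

Wed: in 09:11→09:15, out 19:42→19:45; 10 h 30 min
Thu: in 06:36→06:30, out 14:01→14:00; 7 h 30 min − 30 min = 7 h 0 min
Fri: in 06:40→06:45, out 14:35→14:30; 7 h 45 min
Total credited: 25 h 15 min.

25.25 hours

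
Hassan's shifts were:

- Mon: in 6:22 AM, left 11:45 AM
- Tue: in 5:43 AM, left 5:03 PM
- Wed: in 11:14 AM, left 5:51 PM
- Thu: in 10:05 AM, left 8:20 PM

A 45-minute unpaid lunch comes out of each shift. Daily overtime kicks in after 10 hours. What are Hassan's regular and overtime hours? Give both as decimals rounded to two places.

Regular 30.00 hours, overtime 0.58 hours

Mon: 6:22 AM–11:45 AM = 5 h 23 min; less 45 min break → 4 h 38 min
Tue: 5:43 AM–5:03 PM = 11 h 20 min; less 45 min break → 10 h 35 min
Wed: 11:14 AM–5:51 PM = 6 h 37 min; less 45 min break → 5 h 52 min
Thu: 10:05 AM–8:20 PM = 10 h 15 min; less 45 min break → 9 h 30 min
Mon reg 4 h 38 min / OT 0 h 0 min; Tue reg 10 h 0 min / OT 0 h 35 min; Wed reg 5 h 52 min / OT 0 h 0 min; Thu reg 9 h 30 min / OT 0 h 0 min.
Totals: regular 30 h 0 min, overtime 0 h 35 min.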